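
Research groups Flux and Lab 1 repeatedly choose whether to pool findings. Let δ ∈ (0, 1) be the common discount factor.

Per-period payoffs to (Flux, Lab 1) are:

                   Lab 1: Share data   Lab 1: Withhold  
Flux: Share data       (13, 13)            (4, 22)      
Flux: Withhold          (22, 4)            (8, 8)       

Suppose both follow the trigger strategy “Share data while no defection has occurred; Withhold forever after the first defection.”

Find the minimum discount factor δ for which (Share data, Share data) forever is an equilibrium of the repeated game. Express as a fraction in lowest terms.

9/14

Under grim trigger the critical discount factor is (T−C)/(T−P) with T = 22, C = 13, P = 8.
δ* = (22−13)/(22−8) = 9/14.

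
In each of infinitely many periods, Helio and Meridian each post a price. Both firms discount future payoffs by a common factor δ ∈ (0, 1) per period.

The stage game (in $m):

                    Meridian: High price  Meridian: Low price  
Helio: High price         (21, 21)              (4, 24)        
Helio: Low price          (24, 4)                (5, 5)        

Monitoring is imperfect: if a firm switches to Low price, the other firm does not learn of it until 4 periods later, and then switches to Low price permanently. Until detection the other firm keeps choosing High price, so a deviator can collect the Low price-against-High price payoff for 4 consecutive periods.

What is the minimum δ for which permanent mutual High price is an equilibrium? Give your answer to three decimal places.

0.630

A deviator earns 24 for 4 periods, then 5 forever; cooperating earns 21 forever. Multiplying the IC by (1−δ):
21 ≥ 24(1−δ^4) + 5δ^4, so 19·δ^4 ≥ 3 and δ^4 ≥ 3/19.
δ ≥ (3/19)^(1/4) ≈ 0.630.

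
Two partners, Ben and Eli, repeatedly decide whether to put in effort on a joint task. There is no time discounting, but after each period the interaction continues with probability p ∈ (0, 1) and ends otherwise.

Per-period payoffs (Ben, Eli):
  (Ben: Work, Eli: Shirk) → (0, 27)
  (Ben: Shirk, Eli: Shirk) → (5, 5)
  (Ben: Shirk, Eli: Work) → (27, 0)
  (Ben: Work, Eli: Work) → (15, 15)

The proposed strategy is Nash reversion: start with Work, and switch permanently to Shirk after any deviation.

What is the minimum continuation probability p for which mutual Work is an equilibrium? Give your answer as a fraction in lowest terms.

6/11

Expected cooperation value is 15 + p·15 + p²·15 + … = 15/(1−p); deviation gives 27 + p·5/(1−p).
15 ≥ 27(1−p) + 5p ⇒ 22p ≥ 12 ⇒ p ≥ 12/22 = 6/11.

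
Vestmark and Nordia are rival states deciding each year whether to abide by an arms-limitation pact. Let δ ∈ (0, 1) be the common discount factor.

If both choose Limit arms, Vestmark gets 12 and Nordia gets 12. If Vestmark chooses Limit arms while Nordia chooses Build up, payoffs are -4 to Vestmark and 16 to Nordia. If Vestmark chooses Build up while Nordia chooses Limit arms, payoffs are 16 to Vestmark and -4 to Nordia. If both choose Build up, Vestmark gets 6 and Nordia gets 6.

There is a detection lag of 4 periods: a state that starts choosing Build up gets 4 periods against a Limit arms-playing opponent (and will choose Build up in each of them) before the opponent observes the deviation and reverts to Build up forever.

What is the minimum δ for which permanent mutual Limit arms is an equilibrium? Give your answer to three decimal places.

A deviator earns 16 for 4 periods, then 6 forever; cooperating earns 12 forever. Multiplying the IC by (1−δ):
12 ≥ 16(1−δ^4) + 6δ^4, so 10·δ^4 ≥ 4 and δ^4 ≥ 2/5.
δ ≥ (2/5)^(1/4) ≈ 0.795.

0.795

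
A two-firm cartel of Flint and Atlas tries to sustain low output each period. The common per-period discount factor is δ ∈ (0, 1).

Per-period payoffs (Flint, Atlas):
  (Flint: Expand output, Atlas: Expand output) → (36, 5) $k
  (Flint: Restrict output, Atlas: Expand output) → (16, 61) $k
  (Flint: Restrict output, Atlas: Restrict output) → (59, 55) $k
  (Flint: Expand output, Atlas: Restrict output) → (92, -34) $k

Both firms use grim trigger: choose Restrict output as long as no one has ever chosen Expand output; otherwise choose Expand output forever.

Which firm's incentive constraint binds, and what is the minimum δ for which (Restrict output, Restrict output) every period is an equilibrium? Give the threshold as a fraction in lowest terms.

Flint's threshold: (92−59)/(92−36) = 33/56.
Atlas's threshold: (61−55)/(61−5) = 3/28.
33/56 > 3/28, so Flint binds and δ* = 33/56.

Flint; δ ≥ 33/56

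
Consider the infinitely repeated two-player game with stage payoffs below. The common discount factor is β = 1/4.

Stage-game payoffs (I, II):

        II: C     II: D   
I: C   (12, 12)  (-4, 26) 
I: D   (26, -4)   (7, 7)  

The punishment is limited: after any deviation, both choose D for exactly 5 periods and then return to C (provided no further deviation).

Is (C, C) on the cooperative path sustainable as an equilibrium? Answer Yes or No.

Comparing payoff streams over the 6 periods until play realigns: cooperate → 12(1+β+…+β^5); deviate → 26 + 7(β+…+β^5).
Cooperation is sustained iff (12−7)(β+…+β^5) ≥ 26−12.
β+…+β^5 = 1/4·(1−(1/4)^5)/(1−1/4) = 0.3330, and (26−12)/(12−7) = 2.8000.
0.3330 < 2.8000, so cooperation is not sustainable.

No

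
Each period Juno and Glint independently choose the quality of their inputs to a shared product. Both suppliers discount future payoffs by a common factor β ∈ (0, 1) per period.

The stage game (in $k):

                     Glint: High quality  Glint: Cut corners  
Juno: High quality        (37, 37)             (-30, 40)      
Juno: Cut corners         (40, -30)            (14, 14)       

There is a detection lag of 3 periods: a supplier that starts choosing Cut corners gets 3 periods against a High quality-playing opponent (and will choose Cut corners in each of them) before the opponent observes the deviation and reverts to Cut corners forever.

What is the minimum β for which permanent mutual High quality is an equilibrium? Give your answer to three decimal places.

A deviator earns 40 for 3 periods, then 14 forever; cooperating earns 37 forever. Multiplying the IC by (1−β):
37 ≥ 40(1−β^3) + 14β^3, so 26·β^3 ≥ 3 and β^3 ≥ 3/26.
β ≥ (3/26)^(1/3) ≈ 0.487.

0.487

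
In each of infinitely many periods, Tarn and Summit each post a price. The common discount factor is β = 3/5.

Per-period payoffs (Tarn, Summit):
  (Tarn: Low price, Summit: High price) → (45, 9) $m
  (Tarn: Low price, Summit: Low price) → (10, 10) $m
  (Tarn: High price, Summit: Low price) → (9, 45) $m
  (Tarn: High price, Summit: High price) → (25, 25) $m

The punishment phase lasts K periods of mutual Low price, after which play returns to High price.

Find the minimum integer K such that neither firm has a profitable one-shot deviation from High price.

No profitable deviation requires (25−10)(β+…+β^K) ≥ 45−25, i.e. β+…+β^K ≥ 4/3 ≈ 1.3333.
With β = 3/5, the partial sums are K=1: 0.6000, K=2: 0.9600, K=3: 1.1760, K=4: 1.3056, K=5: 1.3834.
K = 5 is the first length at which the sum reaches 1.3333.

5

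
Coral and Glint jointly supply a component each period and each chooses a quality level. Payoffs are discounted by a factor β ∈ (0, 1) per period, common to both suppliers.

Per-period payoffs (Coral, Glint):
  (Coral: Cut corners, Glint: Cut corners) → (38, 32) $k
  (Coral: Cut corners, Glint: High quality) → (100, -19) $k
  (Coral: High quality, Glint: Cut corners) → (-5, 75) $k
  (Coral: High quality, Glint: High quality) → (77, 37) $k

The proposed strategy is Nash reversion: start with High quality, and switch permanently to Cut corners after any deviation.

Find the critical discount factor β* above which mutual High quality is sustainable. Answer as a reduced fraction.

38/43

Coral: cooperation gives 77 each period; deviation gives 100 once then 38 forever.
  77/(1−β) ≥ 100 + 38β/(1−β) ⇒ β ≥ 23/62.
Glint: cooperation gives 37 each period; deviation gives 75 once then 32 forever.
  β ≥ 38/43.
Both must hold, so the binding constraint is Glint's: β ≥ 38/43.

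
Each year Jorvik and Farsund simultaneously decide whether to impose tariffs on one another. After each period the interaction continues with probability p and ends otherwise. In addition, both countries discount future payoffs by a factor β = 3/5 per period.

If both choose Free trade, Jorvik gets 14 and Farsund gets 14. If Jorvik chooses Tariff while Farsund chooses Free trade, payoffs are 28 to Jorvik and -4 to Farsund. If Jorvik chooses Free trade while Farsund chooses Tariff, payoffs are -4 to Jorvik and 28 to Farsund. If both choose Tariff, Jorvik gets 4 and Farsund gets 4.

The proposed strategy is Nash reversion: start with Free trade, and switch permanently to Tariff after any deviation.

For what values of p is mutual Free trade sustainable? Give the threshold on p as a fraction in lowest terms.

With continuation probability p and discount β, the effective per-period discount factor is βp.
Grim-trigger IC: βp ≥ (28−14)/(28−4) = 7/12.
So p ≥ (7/12)/(3/5) = 35/36.

35/36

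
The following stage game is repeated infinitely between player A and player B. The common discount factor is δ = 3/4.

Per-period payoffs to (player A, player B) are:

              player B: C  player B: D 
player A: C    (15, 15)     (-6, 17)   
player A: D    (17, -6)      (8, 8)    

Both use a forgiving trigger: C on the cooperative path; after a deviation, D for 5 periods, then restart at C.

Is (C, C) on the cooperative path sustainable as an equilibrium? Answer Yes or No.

Yes

Comparing payoff streams over the 6 periods until play realigns: cooperate → 15(1+δ+…+δ^5); deviate → 17 + 8(δ+…+δ^5).
Cooperation is sustained iff (15−8)(δ+…+δ^5) ≥ 17−15.
δ+…+δ^5 = 3/4·(1−(3/4)^5)/(1−3/4) = 2.2881, and (17−15)/(15−8) = 0.2857.
2.2881 ≥ 0.2857, so cooperation is sustainable.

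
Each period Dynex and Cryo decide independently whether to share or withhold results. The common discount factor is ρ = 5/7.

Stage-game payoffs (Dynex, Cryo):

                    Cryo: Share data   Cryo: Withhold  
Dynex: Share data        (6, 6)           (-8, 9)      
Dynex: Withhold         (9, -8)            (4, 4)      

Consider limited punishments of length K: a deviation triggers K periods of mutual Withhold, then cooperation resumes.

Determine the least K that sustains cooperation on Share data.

3

No profitable deviation requires (6−4)(ρ+…+ρ^K) ≥ 9−6, i.e. ρ+…+ρ^K ≥ 3/2 ≈ 1.5000.
With ρ = 5/7, the partial sums are K=1: 0.7143, K=2: 1.2245, K=3: 1.5889.
K = 3 is the first length at which the sum reaches 1.5000.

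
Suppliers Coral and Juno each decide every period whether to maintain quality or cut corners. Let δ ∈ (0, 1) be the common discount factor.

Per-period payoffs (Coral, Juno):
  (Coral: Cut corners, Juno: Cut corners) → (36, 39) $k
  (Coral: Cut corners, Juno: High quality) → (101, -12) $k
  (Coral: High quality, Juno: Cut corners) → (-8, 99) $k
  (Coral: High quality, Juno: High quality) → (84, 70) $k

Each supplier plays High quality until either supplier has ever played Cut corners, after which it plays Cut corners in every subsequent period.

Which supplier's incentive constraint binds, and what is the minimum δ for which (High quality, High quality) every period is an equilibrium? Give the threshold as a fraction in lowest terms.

Coral's threshold: (101−84)/(101−36) = 17/65.
Juno's threshold: (99−70)/(99−39) = 29/60.
17/65 < 29/60, so Juno binds and δ* = 29/60.

Juno; δ ≥ 29/60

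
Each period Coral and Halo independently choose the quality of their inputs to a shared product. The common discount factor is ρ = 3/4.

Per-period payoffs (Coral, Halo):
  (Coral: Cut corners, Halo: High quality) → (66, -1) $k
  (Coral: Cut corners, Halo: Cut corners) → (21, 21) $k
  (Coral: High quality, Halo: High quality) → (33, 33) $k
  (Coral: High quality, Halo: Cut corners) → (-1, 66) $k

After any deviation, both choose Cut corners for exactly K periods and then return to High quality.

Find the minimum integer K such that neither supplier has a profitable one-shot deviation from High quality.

9

Need Σ_{k=1}^{K} ρ^k ≥ (66−33)/(33−21) = 2.7500 at ρ = 3/4.
At K = 8 the sum is 2.6997 < 2.7500; at K = 9 it is 2.7747 ≥ 2.7500.
So the minimum punishment length is K = 9.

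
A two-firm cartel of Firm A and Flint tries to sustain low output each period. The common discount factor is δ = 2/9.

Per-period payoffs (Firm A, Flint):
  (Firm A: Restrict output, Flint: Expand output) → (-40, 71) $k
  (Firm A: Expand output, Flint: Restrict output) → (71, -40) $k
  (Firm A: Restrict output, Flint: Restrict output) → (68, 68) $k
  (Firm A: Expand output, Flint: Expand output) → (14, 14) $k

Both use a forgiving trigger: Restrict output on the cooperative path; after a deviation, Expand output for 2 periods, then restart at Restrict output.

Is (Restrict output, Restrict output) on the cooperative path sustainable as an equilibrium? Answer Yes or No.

Comparing payoff streams over the 3 periods until play realigns: cooperate → 68(1+δ+…+δ^2); deviate → 71 + 14(δ+…+δ^2).
Cooperation is sustained iff (68−14)(δ+…+δ^2) ≥ 71−68.
δ+…+δ^2 = 2/9·(1−(2/9)^2)/(1−2/9) = 0.2716, and (71−68)/(68−14) = 0.0556.
0.2716 ≥ 0.0556, so cooperation is sustainable.

Yes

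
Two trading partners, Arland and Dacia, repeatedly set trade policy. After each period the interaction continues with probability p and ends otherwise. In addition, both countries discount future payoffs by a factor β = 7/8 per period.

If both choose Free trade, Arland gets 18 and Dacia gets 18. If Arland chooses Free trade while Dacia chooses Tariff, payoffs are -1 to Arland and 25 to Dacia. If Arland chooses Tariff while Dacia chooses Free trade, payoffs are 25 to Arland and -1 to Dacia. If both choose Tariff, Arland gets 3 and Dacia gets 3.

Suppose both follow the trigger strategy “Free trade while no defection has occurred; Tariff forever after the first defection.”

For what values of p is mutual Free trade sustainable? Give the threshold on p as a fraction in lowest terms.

With continuation probability p and discount β, the effective per-period discount factor is βp.
Grim-trigger IC: βp ≥ (25−18)/(25−3) = 7/22.
So p ≥ (7/22)/(7/8) = 4/11.

4/11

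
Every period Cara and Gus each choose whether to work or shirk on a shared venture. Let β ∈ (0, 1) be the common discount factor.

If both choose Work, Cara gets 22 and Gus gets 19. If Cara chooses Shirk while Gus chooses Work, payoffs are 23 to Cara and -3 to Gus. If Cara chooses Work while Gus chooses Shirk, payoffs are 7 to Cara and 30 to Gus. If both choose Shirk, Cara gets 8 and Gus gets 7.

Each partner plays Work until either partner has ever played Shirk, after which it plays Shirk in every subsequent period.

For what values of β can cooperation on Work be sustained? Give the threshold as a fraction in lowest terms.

Cara: cooperation gives 22 each period; deviation gives 23 once then 8 forever.
  22/(1−β) ≥ 23 + 8β/(1−β) ⇒ β ≥ 1/15.
Gus: cooperation gives 19 each period; deviation gives 30 once then 7 forever.
  β ≥ 11/23.
Both must hold, so the binding constraint is Gus's: β ≥ 11/23.

11/23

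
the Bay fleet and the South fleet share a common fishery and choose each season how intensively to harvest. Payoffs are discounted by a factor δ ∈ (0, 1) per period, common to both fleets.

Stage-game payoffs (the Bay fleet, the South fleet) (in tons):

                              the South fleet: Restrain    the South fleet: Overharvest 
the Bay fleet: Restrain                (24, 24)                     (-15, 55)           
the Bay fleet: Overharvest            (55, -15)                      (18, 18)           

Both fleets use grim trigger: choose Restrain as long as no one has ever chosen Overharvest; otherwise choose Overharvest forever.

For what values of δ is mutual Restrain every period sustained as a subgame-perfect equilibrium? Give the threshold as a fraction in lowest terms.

31/37

24/(1−δ) ≥ 55 + 18δ/(1−δ)
24 ≥ 55 − 37δ
δ ≥ 31/37.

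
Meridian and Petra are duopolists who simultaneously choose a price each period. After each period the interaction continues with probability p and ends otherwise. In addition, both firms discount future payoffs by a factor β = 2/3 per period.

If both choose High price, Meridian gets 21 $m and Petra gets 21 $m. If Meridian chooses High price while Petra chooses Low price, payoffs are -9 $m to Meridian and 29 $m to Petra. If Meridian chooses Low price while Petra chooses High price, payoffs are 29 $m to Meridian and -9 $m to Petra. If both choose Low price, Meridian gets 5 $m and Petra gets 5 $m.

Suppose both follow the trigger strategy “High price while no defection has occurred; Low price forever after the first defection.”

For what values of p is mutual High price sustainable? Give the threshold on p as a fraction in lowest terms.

1/2

With continuation probability p and discount β, the effective per-period discount factor is βp.
Grim-trigger IC: βp ≥ (29−21)/(29−5) = 1/3.
So p ≥ (1/3)/(2/3) = 1/2.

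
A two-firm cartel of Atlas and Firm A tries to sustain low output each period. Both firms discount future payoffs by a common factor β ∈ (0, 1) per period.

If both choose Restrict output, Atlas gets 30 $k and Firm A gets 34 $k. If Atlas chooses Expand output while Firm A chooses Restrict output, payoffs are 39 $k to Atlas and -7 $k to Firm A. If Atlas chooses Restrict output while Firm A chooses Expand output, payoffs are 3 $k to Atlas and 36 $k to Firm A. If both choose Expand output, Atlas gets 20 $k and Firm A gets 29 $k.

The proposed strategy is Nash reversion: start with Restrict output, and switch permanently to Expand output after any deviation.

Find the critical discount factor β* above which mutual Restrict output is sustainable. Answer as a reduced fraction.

Atlas's threshold: (39−30)/(39−20) = 9/19.
Firm A's threshold: (36−34)/(36−29) = 2/7.
9/19 > 2/7, so Atlas binds and β* = 9/19.

9/19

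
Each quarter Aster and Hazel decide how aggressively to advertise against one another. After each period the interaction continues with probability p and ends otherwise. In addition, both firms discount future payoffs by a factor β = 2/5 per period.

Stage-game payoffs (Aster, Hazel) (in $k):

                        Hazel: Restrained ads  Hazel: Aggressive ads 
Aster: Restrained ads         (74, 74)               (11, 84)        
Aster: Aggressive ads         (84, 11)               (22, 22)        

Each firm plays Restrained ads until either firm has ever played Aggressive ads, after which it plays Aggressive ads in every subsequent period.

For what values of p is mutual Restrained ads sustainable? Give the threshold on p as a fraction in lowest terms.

25/62

Expected continuation weight on next period's payoff is β·p = 2/5·p, which plays the role of the discount factor.
Cooperation requires 2/5·p ≥ (84−74)/(84−22) = 5/31, hence p ≥ 25/62.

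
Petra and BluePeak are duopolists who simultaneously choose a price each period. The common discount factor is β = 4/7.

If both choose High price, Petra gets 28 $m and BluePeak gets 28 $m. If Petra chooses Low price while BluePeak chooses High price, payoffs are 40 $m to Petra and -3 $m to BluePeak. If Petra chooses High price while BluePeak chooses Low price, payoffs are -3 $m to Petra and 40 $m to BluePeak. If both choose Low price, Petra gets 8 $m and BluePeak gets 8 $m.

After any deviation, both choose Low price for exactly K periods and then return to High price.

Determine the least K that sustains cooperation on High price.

2

IC: β(1−β^K)/(1−β) ≥ (40−28)/(28−8) = 3/5.
With β = 4/7: need 1 − β^K ≥ 3/5·(1−4/7)/(4/7), i.e. β^K ≤ 0.5500.
Since (4/7)^1 = 0.5714 and (4/7)^2 = 0.3265, the smallest such K is 2.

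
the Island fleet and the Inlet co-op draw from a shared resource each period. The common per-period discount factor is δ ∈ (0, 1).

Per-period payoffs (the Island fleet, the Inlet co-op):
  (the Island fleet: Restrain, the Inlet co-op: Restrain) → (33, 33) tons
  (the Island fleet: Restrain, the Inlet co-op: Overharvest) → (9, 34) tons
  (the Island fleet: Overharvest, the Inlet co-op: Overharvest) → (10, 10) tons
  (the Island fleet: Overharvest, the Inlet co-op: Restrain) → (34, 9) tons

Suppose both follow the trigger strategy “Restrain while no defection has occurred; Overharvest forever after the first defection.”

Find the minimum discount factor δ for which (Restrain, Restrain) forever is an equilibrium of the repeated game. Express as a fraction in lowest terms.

Cooperation forever yields 33 each period: 33/(1−δ).
Deviating yields 34 once, then 10 forever: 34 + 10δ/(1−δ).
No profitable deviation requires 33/(1−δ) ≥ 34 + 10δ/(1−δ).
Multiplying by (1−δ): 33 ≥ 34(1−δ) + 10δ = 34 − 24δ.
So 24δ ≥ 1, i.e. δ ≥ 1/24.

1/24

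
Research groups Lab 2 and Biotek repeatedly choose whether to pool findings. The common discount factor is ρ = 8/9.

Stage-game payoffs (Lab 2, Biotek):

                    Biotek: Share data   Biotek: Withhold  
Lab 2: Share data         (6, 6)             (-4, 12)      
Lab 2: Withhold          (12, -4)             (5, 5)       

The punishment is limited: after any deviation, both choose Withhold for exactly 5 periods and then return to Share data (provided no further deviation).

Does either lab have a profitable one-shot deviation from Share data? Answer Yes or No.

Comparing payoff streams over the 6 periods until play realigns: cooperate → 6(1+ρ+…+ρ^5); deviate → 12 + 5(ρ+…+ρ^5).
Cooperation is sustained iff (6−5)(ρ+…+ρ^5) ≥ 12−6.
ρ+…+ρ^5 = 8/9·(1−(8/9)^5)/(1−8/9) = 3.5606, and (12−6)/(6−5) = 6.0000.
3.5606 < 6.0000, so cooperation is not sustainable.

Yes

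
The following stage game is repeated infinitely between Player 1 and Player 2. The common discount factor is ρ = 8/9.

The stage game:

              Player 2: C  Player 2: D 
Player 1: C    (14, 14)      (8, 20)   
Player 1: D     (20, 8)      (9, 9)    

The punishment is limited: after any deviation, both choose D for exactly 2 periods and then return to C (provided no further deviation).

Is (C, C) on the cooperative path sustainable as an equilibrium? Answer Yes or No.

IC: ρ+…+ρ^2 ≥ (20−14)/(14−9) = 6/5.
At ρ = 8/9: partial sum = 1.6790 ≥ 1.2000. Cooperation sustainable.

Yes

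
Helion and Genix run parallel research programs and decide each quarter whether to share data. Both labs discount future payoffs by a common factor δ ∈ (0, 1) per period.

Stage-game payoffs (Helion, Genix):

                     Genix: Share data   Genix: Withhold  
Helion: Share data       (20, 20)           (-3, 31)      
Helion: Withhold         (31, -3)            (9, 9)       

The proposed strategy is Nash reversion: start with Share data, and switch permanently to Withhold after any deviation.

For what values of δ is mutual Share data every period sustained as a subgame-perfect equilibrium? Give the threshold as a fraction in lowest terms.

1/2

Cooperation forever yields 20 each period: 20/(1−δ).
Deviating yields 31 once, then 9 forever: 31 + 9δ/(1−δ).
No profitable deviation requires 20/(1−δ) ≥ 31 + 9δ/(1−δ).
Multiplying by (1−δ): 20 ≥ 31(1−δ) + 9δ = 31 − 22δ.
So 22δ ≥ 11, i.e. δ ≥ 11/22 = 1/2.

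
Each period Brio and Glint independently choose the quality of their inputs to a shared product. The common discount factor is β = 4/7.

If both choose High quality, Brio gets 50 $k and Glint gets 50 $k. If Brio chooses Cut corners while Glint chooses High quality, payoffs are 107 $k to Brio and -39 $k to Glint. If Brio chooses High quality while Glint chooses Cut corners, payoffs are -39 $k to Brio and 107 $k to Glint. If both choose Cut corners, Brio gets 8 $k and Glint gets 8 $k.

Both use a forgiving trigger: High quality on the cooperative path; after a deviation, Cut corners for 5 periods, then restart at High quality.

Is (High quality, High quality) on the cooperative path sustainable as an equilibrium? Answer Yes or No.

IC: β+…+β^5 ≥ (107−50)/(50−8) = 19/14.
At β = 4/7: partial sum = 1.2521 < 1.3571. Cooperation not sustainable.

No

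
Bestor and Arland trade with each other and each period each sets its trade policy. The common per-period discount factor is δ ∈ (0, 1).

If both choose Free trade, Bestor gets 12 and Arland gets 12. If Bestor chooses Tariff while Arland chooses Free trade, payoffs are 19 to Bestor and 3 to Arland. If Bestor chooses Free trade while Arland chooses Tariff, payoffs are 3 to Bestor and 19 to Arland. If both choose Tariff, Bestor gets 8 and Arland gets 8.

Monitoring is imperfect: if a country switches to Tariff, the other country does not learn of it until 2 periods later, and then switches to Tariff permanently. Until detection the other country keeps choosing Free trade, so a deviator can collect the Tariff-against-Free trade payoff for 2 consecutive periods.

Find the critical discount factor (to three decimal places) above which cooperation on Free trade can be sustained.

0.798

A deviator earns 19 for 2 periods, then 8 forever; cooperating earns 12 forever. Multiplying the IC by (1−δ):
12 ≥ 19(1−δ^2) + 8δ^2, so 11·δ^2 ≥ 7 and δ^2 ≥ 7/11.
δ ≥ (7/11)^(1/2) ≈ 0.798.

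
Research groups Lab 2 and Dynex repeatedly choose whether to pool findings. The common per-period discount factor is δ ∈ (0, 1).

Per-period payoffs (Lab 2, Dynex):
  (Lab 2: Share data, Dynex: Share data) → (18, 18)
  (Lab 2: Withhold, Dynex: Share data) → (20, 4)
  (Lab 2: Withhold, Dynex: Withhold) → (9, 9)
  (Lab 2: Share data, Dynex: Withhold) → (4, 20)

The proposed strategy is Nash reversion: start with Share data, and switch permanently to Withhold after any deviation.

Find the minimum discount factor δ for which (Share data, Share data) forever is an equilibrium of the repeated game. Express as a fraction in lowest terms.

Under grim trigger the critical discount factor is (T−C)/(T−P) with T = 20, C = 18, P = 9.
δ* = (20−18)/(20−9) = 2/11.

2/11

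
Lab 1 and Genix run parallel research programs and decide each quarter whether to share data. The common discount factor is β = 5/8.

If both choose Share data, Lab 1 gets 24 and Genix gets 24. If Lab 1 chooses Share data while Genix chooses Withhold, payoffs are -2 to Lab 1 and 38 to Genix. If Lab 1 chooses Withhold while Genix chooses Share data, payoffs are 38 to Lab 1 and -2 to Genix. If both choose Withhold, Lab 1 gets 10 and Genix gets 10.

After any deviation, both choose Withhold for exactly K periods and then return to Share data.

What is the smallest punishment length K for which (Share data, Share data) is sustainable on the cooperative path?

No profitable deviation requires (24−10)(β+…+β^K) ≥ 38−24, i.e. β+…+β^K ≥ 1 ≈ 1.0000.
With β = 5/8, the partial sums are K=1: 0.6250, K=2: 1.0156.
K = 2 is the first length at which the sum reaches 1.0000.

2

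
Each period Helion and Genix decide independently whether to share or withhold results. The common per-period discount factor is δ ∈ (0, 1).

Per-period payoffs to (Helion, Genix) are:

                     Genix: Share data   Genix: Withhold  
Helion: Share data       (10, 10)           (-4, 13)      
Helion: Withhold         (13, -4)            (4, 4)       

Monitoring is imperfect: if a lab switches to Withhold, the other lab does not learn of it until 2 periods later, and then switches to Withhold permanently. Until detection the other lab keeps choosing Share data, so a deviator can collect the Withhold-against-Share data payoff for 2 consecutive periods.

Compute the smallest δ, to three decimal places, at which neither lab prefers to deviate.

Deviating for the 2 undetected periods gains 13−10 = 3 per period over cooperation, then loses 10−4 = 6 per period forever once punishment starts.
Gain: 3(1 + δ + … + δ^1); loss: 6·δ^2/(1−δ).
No profitable deviation ⇔ 3(1−δ^2) ≤ 6·δ^2, i.e. δ^2 ≥ 3/(3+6) = 1/3.
Hence δ ≥ (1/3)^(1/2) ≈ 0.577.

0.577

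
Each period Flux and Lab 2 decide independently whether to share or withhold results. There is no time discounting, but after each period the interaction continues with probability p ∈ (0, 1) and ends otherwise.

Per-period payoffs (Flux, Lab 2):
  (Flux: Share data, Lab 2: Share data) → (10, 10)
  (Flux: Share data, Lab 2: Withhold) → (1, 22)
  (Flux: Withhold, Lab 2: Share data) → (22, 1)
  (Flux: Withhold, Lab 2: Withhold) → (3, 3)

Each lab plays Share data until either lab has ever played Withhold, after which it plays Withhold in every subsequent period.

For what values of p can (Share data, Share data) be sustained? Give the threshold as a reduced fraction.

12/19

With no time discounting, the continuation probability p plays the role of the discount factor.
Grim-trigger IC: 10/(1−p) ≥ 22 + 3p/(1−p) ⇒ p ≥ (22−10)/(22−3) = 12/19.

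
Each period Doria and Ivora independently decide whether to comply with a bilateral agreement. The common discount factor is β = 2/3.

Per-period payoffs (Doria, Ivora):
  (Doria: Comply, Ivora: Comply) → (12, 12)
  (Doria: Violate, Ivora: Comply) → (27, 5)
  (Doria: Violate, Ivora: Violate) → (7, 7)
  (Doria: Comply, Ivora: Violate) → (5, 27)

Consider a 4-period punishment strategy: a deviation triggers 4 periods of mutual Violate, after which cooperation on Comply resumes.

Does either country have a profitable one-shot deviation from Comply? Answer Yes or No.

Comparing payoff streams over the 5 periods until play realigns: cooperate → 12(1+β+…+β^4); deviate → 27 + 7(β+…+β^4).
Cooperation is sustained iff (12−7)(β+…+β^4) ≥ 27−12.
β+…+β^4 = 2/3·(1−(2/3)^4)/(1−2/3) = 1.6049, and (27−12)/(12−7) = 3.0000.
1.6049 < 3.0000, so cooperation is not sustainable.

Yes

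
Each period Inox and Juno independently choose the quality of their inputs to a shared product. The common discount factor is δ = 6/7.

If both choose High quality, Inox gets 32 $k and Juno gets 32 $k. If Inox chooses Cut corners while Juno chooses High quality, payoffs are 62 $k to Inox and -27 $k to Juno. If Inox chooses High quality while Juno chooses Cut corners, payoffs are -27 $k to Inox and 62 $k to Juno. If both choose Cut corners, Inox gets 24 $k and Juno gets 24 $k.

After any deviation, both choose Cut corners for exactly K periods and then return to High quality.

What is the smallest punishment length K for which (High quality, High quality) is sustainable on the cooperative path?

No profitable deviation requires (32−24)(δ+…+δ^K) ≥ 62−32, i.e. δ+…+δ^K ≥ 15/4 ≈ 3.7500.
With δ = 6/7, the partial sums are K=1: 0.8571, K=2: 1.5918, …, K=5: 3.2240, K=6: 3.6206, K=7: 3.9605.
K = 7 is the first length at which the sum reaches 3.7500.

7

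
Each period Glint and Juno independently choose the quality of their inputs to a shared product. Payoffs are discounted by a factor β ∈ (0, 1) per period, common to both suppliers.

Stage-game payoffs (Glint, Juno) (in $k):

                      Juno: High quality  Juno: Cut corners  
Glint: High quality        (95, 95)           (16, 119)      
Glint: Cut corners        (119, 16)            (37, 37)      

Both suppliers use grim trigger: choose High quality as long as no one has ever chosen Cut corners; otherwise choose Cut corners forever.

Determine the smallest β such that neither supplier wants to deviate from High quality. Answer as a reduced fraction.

12/41

One-period gain from deviating is 119 − 95 = 24. The loss is 95 − 37 = 58 in every subsequent period, with present value 58·β/(1−β).
Deviation is unprofitable when 58·β/(1−β) ≥ 24, i.e. β/(1−β) ≥ 12/29.
Equivalently β ≥ 24/(24+58) = 12/41.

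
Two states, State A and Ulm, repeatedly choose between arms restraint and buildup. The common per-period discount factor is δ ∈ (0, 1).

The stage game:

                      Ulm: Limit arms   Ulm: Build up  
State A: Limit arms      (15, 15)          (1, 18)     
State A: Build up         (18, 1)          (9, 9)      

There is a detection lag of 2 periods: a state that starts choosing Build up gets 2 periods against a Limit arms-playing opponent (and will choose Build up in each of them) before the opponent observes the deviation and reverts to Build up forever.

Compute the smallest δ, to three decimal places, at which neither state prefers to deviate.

0.577

Deviating for the 2 undetected periods gains 18−15 = 3 per period over cooperation, then loses 15−9 = 6 per period forever once punishment starts.
Gain: 3(1 + δ + … + δ^1); loss: 6·δ^2/(1−δ).
No profitable deviation ⇔ 3(1−δ^2) ≤ 6·δ^2, i.e. δ^2 ≥ 3/(3+6) = 1/3.
Hence δ ≥ (1/3)^(1/2) ≈ 0.577.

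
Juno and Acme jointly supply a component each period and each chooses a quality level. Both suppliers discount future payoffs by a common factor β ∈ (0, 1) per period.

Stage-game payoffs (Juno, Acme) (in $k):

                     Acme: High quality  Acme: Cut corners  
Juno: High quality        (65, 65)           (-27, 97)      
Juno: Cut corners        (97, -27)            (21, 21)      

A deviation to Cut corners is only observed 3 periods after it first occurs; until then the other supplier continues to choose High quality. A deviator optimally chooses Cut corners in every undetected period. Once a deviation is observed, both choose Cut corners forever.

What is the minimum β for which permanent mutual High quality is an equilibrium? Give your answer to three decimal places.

0.750

A deviator earns 97 for 3 periods, then 21 forever; cooperating earns 65 forever. Multiplying the IC by (1−β):
65 ≥ 97(1−β^3) + 21β^3, so 76·β^3 ≥ 32 and β^3 ≥ 8/19.
β ≥ (8/19)^(1/3) ≈ 0.750.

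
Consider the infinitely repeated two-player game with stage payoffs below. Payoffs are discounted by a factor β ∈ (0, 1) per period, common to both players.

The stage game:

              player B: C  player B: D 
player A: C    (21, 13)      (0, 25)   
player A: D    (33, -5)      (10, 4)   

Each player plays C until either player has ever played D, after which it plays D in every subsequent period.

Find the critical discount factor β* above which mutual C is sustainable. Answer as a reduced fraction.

player A: cooperation gives 21 each period; deviation gives 33 once then 10 forever.
  21/(1−β) ≥ 33 + 10β/(1−β) ⇒ β ≥ 12/23.
player B: cooperation gives 13 each period; deviation gives 25 once then 4 forever.
  β ≥ 12/21 = 4/7.
Both must hold, so the binding constraint is player B's: β ≥ 4/7.

4/7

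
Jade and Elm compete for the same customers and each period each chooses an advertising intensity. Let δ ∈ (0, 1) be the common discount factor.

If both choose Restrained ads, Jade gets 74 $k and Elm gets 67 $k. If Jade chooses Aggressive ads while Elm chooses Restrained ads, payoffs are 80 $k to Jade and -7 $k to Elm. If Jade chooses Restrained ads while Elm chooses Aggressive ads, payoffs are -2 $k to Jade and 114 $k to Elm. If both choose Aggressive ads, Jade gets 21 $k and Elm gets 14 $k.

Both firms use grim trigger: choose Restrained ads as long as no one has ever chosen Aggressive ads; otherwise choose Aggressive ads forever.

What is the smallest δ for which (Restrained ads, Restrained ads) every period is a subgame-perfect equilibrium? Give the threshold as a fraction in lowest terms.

47/100

Jade's threshold: (80−74)/(80−21) = 6/59.
Elm's threshold: (114−67)/(114−14) = 47/100.
6/59 < 47/100, so Elm binds and δ* = 47/100.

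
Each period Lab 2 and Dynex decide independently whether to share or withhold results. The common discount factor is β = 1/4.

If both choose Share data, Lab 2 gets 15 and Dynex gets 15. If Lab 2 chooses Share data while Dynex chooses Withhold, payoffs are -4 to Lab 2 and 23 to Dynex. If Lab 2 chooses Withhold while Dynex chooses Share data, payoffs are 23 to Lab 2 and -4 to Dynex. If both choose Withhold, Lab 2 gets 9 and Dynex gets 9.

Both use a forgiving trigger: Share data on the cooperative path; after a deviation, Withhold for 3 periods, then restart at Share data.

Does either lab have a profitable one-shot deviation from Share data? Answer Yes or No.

Comparing payoff streams over the 4 periods until play realigns: cooperate → 15(1+β+…+β^3); deviate → 23 + 9(β+…+β^3).
Cooperation is sustained iff (15−9)(β+…+β^3) ≥ 23−15.
β+…+β^3 = 1/4·(1−(1/4)^3)/(1−1/4) = 0.3281, and (23−15)/(15−9) = 1.3333.
0.3281 < 1.3333, so cooperation is not sustainable.

Yes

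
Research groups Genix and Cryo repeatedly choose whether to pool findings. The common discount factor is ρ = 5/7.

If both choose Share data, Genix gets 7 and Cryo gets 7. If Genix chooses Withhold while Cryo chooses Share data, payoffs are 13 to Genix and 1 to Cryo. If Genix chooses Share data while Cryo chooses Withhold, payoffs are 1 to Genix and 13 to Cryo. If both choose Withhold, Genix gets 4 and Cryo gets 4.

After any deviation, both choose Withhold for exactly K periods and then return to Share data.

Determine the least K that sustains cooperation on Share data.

5

IC: ρ(1−ρ^K)/(1−ρ) ≥ (13−7)/(7−4) = 2.
With ρ = 5/7: need 1 − ρ^K ≥ 2·(1−5/7)/(5/7), i.e. ρ^K ≤ 0.2000.
Since (5/7)^4 = 0.2603 and (5/7)^5 = 0.1859, the smallest such K is 5.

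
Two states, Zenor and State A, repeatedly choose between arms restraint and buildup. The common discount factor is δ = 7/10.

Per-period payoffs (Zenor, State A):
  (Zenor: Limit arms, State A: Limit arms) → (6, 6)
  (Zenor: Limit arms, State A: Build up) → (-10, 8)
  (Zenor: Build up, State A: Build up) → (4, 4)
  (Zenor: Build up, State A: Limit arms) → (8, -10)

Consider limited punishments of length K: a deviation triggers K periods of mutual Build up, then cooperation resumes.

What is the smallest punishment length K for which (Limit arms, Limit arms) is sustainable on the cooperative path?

No profitable deviation requires (6−4)(δ+…+δ^K) ≥ 8−6, i.e. δ+…+δ^K ≥ 1 ≈ 1.0000.
With δ = 7/10, the partial sums are K=1: 0.7000, K=2: 1.1900.
K = 2 is the first length at which the sum reaches 1.0000.

2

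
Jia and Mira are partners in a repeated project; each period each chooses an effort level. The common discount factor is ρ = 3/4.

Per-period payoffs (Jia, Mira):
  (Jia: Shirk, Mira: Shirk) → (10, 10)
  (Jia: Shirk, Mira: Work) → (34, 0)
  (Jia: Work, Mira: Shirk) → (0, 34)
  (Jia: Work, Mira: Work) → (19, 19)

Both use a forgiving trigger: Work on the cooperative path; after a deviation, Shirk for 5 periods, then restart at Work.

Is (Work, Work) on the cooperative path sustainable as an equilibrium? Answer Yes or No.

Yes

A one-shot deviation gives 34 now, then 10 for 5 periods, then back to 19.
Gain from deviating: (34−19) today; loss: (19−10) in each of the next 5 periods.
No-deviation condition: (19−10)(ρ+…+ρ^5) ≥ 34−19, i.e. ρ+…+ρ^5 ≥ 5/3.
At ρ = 3/4: ρ+…+ρ^5 = 2.2881 ≥ 1.6667.
So cooperation is sustainable.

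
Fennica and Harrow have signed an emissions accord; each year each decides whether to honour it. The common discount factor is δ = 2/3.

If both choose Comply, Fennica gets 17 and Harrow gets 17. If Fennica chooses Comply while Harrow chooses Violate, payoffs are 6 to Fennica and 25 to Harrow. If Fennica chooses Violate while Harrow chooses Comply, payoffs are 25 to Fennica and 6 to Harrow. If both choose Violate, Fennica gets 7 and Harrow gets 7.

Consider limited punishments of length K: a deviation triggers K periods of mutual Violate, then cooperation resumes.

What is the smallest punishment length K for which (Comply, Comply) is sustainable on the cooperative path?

2

No profitable deviation requires (17−7)(δ+…+δ^K) ≥ 25−17, i.e. δ+…+δ^K ≥ 4/5 ≈ 0.8000.
With δ = 2/3, the partial sums are K=1: 0.6667, K=2: 1.1111.
K = 2 is the first length at which the sum reaches 0.8000.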